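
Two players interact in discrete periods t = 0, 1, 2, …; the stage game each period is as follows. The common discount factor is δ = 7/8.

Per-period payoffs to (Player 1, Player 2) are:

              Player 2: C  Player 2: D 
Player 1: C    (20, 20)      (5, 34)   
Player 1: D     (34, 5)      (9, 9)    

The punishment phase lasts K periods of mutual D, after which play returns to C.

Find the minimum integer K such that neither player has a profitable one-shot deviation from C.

2

No profitable deviation requires (20−9)(δ+…+δ^K) ≥ 34−20, i.e. δ+…+δ^K ≥ 14/11 ≈ 1.2727.
With δ = 7/8, the partial sums are K=1: 0.8750, K=2: 1.6406.
K = 2 is the first length at which the sum reaches 1.2727.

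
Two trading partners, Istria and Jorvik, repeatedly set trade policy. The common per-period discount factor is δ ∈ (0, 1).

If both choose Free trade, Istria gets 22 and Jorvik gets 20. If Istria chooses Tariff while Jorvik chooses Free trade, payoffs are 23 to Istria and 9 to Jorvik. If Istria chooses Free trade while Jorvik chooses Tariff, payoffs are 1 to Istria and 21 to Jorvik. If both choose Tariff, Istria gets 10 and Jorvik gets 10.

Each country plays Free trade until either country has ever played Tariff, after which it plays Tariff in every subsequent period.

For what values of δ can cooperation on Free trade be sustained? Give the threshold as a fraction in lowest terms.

1/11

Istria: cooperation gives 22 each period; deviation gives 23 once then 10 forever.
  22/(1−δ) ≥ 23 + 10δ/(1−δ) ⇒ δ ≥ 1/13.
Jorvik: cooperation gives 20 each period; deviation gives 21 once then 10 forever.
  δ ≥ 1/11.
Both must hold, so the binding constraint is Jorvik's: δ ≥ 1/11.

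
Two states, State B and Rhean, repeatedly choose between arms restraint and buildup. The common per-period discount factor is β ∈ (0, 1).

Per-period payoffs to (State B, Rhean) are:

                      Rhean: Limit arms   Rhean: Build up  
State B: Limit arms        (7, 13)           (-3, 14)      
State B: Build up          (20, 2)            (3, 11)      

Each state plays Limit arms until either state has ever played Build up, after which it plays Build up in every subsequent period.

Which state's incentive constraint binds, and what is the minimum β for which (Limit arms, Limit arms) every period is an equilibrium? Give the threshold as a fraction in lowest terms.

State B; β ≥ 13/17

State B: cooperation gives 7 each period; deviation gives 20 once then 3 forever.
  7/(1−β) ≥ 20 + 3β/(1−β) ⇒ β ≥ 13/17.
Rhean: cooperation gives 13 each period; deviation gives 14 once then 11 forever.
  β ≥ 1/3.
Both must hold, so the binding constraint is State B's: β ≥ 13/17.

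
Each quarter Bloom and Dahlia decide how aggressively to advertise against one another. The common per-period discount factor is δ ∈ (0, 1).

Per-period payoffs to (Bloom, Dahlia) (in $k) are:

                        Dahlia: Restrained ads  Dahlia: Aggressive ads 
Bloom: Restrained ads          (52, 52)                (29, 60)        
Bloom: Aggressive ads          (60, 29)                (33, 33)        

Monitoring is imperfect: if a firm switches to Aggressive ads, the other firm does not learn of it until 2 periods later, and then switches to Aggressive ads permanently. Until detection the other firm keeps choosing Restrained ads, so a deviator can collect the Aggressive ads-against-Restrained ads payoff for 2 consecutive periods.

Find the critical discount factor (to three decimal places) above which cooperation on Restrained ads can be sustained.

0.544

The best deviation is to choose Aggressive ads for all 2 undetected periods, earning 60 each, then 33 forever once detected.
Deviation value: 60(1−δ^2)/(1−δ) + 33δ^2/(1−δ); cooperation value: 52/(1−δ).
IC: 52 ≥ 60(1−δ^2) + 33δ^2 = 60 − 27δ^2.
So δ^2 ≥ 8/27, giving δ ≥ (8/27)^(1/2) ≈ 0.544.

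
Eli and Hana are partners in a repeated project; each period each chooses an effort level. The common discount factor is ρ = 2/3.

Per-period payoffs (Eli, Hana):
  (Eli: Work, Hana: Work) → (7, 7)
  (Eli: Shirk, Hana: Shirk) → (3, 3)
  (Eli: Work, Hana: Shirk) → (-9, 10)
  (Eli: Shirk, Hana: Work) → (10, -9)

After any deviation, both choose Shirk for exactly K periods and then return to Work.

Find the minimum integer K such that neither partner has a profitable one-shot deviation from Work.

2

IC: ρ(1−ρ^K)/(1−ρ) ≥ (10−7)/(7−3) = 3/4.
With ρ = 2/3: need 1 − ρ^K ≥ 3/4·(1−2/3)/(2/3), i.e. ρ^K ≤ 0.6250.
Since (2/3)^1 = 0.6667 and (2/3)^2 = 0.4444, the smallest such K is 2.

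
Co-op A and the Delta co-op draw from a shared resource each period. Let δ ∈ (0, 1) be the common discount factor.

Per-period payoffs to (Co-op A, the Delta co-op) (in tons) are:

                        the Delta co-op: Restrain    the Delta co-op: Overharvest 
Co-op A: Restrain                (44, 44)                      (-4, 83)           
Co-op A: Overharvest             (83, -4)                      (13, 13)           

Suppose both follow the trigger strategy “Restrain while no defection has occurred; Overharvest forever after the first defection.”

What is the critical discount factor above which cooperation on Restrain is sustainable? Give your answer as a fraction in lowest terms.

Cooperation forever yields 44 each period: 44/(1−δ).
Deviating yields 83 once, then 13 forever: 83 + 13δ/(1−δ).
No profitable deviation requires 44/(1−δ) ≥ 83 + 13δ/(1−δ).
Multiplying by (1−δ): 44 ≥ 83(1−δ) + 13δ = 83 − 70δ.
So 70δ ≥ 39, i.e. δ ≥ 39/70.

39/70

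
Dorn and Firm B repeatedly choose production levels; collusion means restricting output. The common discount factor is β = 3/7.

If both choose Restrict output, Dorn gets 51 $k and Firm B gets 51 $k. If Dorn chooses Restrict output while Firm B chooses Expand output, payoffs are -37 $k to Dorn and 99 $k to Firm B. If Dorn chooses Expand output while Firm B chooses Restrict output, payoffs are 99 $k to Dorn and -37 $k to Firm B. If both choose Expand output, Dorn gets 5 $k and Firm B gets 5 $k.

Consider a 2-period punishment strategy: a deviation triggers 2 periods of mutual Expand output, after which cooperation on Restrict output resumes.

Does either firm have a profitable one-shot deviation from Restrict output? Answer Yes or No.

IC: β+…+β^2 ≥ (99−51)/(51−5) = 24/23.
At β = 3/7: partial sum = 0.6122 < 1.0435. Cooperation not sustainable.

Yes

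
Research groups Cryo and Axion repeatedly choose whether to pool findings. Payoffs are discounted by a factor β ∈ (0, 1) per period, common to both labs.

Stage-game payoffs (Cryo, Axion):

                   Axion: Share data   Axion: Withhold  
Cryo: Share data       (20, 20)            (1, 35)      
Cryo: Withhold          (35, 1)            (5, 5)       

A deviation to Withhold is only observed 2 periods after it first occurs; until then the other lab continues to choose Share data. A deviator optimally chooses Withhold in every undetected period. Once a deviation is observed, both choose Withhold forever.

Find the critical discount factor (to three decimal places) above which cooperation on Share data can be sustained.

A deviator earns 35 for 2 periods, then 5 forever; cooperating earns 20 forever. Multiplying the IC by (1−β):
20 ≥ 35(1−β^2) + 5β^2, so 30·β^2 ≥ 15 and β^2 ≥ 1/2.
β ≥ (1/2)^(1/2) ≈ 0.707.

0.707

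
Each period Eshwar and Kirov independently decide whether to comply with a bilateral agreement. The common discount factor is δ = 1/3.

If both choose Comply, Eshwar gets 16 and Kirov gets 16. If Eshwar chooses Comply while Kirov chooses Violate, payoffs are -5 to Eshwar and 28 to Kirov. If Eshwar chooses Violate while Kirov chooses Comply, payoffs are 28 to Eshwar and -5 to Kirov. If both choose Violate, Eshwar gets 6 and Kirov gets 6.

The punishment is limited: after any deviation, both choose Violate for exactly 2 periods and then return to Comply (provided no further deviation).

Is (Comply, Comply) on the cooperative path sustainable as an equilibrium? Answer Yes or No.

Comparing payoff streams over the 3 periods until play realigns: cooperate → 16(1+δ+…+δ^2); deviate → 28 + 6(δ+…+δ^2).
Cooperation is sustained iff (16−6)(δ+…+δ^2) ≥ 28−16.
δ+…+δ^2 = 1/3·(1−(1/3)^2)/(1−1/3) = 0.4444, and (28−16)/(16−6) = 1.2000.
0.4444 < 1.2000, so cooperation is not sustainable.

No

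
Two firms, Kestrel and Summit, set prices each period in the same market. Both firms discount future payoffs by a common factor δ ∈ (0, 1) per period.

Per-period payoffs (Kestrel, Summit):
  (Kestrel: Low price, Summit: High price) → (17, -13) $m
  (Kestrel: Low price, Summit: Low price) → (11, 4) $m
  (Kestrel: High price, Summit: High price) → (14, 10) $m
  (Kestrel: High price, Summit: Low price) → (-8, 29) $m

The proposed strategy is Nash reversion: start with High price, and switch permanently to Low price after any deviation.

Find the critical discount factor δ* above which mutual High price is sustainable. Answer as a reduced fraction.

Kestrel's threshold: (17−14)/(17−11) = 1/2.
Summit's threshold: (29−10)/(29−4) = 19/25.
1/2 < 19/25, so Summit binds and δ* = 19/25.

19/25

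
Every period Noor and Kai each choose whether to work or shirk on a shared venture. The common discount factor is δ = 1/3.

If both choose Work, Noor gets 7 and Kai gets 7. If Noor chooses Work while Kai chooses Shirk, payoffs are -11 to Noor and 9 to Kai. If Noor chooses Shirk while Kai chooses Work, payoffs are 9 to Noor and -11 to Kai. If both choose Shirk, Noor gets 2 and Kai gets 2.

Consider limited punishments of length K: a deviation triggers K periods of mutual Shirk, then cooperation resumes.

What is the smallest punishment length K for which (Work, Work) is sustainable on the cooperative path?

IC: δ(1−δ^K)/(1−δ) ≥ (9−7)/(7−2) = 2/5.
With δ = 1/3: need 1 − δ^K ≥ 2/5·(1−1/3)/(1/3), i.e. δ^K ≤ 0.2000.
Since (1/3)^1 = 0.3333 and (1/3)^2 = 0.1111, the smallest such K is 2.

2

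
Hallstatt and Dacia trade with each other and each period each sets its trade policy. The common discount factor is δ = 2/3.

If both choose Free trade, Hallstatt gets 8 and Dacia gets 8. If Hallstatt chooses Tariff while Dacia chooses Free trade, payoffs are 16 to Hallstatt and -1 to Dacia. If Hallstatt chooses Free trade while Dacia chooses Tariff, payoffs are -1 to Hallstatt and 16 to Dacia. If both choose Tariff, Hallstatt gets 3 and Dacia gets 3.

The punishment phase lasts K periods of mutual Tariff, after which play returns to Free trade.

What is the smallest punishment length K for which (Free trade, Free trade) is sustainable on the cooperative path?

4

IC: δ(1−δ^K)/(1−δ) ≥ (16−8)/(8−3) = 8/5.
With δ = 2/3: need 1 − δ^K ≥ 8/5·(1−2/3)/(2/3), i.e. δ^K ≤ 0.2000.
Since (2/3)^3 = 0.2963 and (2/3)^4 = 0.1975, the smallest such K is 4.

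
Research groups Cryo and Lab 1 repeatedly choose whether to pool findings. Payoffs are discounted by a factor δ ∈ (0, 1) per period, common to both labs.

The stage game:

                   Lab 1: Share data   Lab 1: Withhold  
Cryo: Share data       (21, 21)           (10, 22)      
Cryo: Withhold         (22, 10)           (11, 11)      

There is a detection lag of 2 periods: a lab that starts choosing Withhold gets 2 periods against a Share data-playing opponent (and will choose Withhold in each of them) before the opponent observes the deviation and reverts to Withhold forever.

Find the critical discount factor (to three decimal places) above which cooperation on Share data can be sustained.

0.302

Deviating for the 2 undetected periods gains 22−21 = 1 per period over cooperation, then loses 21−11 = 10 per period forever once punishment starts.
Gain: 1(1 + δ + … + δ^1); loss: 10·δ^2/(1−δ).
No profitable deviation ⇔ 1(1−δ^2) ≤ 10·δ^2, i.e. δ^2 ≥ 1/(1+10) = 1/11.
Hence δ ≥ (1/11)^(1/2) ≈ 0.302.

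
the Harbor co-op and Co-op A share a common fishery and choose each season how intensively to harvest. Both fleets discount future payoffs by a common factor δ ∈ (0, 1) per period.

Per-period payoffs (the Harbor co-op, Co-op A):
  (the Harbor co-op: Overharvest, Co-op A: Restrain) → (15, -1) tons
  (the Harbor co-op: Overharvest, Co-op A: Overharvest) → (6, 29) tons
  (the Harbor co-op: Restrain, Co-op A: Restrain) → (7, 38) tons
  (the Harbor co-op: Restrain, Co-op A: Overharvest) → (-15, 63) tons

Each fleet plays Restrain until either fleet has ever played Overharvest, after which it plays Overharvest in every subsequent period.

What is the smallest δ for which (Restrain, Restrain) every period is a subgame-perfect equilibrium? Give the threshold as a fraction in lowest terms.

For the Harbor co-op: deviation gain 15−7 = 8, per-period punishment loss 7−6 = 1. IC gives δ ≥ 8/9.
For Co-op A: gain 25, loss 9 per period, so δ ≥ 25/34.
The tighter constraint is the Harbor co-op's, so cooperation needs δ ≥ 8/9.

8/9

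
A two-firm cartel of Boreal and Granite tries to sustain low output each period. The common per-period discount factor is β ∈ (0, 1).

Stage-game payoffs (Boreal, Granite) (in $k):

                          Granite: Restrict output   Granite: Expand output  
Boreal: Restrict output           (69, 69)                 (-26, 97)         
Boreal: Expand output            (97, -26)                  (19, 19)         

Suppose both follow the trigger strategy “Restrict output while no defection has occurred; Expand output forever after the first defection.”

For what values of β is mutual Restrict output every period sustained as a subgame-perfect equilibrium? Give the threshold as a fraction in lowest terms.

14/39

Under grim trigger the critical discount factor is (T−C)/(T−P) with T = 97, C = 69, P = 19.
β* = (97−69)/(97−19) = 28/78 = 14/39.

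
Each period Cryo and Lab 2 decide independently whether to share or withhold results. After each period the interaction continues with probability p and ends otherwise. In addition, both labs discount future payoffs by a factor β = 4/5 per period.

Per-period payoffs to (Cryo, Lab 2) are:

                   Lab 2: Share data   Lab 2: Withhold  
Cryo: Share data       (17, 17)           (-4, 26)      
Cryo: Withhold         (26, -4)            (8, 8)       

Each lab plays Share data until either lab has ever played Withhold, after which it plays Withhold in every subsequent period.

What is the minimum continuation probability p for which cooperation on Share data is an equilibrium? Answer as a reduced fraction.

With continuation probability p and discount β, the effective per-period discount factor is βp.
Grim-trigger IC: βp ≥ (26−17)/(26−8) = 1/2.
So p ≥ (1/2)/(4/5) = 5/8.

5/8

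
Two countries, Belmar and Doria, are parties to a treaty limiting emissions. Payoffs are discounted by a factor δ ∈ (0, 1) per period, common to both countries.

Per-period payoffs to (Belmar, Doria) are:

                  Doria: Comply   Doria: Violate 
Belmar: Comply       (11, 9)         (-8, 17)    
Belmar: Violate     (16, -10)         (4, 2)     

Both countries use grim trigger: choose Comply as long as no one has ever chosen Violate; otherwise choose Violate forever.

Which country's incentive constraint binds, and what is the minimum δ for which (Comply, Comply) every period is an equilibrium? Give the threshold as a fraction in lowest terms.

Belmar's threshold: (16−11)/(16−4) = 5/12.
Doria's threshold: (17−9)/(17−2) = 8/15.
5/12 < 8/15, so Doria binds and δ* = 8/15.

Doria; δ ≥ 8/15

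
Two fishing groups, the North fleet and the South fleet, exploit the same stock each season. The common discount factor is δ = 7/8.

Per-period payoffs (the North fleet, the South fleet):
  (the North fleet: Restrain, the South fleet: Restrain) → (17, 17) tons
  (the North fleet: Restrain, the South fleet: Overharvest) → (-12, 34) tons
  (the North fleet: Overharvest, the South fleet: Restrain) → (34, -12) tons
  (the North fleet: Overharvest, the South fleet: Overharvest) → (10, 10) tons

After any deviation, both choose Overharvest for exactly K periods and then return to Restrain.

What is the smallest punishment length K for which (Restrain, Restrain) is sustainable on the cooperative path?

No profitable deviation requires (17−10)(δ+…+δ^K) ≥ 34−17, i.e. δ+…+δ^K ≥ 17/7 ≈ 2.4286.
With δ = 7/8, the partial sums are K=1: 0.8750, K=2: 1.6406, K=3: 2.3105, K=4: 2.8967.
K = 4 is the first length at which the sum reaches 2.4286.

4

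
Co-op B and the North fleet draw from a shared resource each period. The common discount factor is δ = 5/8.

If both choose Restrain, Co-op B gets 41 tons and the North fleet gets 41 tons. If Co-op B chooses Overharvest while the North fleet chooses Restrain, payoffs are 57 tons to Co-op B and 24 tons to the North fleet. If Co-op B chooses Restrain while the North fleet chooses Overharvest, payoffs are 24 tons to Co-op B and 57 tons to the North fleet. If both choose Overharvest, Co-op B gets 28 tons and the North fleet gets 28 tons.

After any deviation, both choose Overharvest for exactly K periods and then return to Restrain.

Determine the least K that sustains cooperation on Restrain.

No profitable deviation requires (41−28)(δ+…+δ^K) ≥ 57−41, i.e. δ+…+δ^K ≥ 16/13 ≈ 1.2308.
With δ = 5/8, the partial sums are K=1: 0.6250, K=2: 1.0156, K=3: 1.2598.
K = 3 is the first length at which the sum reaches 1.2308.

3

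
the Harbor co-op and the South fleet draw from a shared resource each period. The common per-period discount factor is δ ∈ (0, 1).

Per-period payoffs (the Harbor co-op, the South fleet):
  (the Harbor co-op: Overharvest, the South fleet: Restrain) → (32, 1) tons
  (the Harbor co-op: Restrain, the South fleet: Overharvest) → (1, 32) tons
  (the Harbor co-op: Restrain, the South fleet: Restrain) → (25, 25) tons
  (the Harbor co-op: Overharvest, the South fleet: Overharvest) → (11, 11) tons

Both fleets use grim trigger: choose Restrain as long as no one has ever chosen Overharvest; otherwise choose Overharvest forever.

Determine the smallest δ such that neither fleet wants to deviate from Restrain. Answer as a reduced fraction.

Under grim trigger the critical discount factor is (T−C)/(T−P) with T = 32, C = 25, P = 11.
δ* = (32−25)/(32−11) = 7/21 = 1/3.

1/3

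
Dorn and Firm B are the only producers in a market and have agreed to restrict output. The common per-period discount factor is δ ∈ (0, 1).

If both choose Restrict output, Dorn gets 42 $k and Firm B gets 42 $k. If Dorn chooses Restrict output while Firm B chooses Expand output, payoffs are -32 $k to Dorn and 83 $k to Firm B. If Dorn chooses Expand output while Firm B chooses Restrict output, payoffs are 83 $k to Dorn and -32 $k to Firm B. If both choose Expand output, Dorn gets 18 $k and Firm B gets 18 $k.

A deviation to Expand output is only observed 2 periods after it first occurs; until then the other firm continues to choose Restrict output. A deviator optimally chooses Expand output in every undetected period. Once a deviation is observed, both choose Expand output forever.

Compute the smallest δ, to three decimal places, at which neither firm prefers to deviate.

A deviator earns 83 for 2 periods, then 18 forever; cooperating earns 42 forever. Multiplying the IC by (1−δ):
42 ≥ 83(1−δ^2) + 18δ^2, so 65·δ^2 ≥ 41 and δ^2 ≥ 41/65.
δ ≥ (41/65)^(1/2) ≈ 0.794.

0.794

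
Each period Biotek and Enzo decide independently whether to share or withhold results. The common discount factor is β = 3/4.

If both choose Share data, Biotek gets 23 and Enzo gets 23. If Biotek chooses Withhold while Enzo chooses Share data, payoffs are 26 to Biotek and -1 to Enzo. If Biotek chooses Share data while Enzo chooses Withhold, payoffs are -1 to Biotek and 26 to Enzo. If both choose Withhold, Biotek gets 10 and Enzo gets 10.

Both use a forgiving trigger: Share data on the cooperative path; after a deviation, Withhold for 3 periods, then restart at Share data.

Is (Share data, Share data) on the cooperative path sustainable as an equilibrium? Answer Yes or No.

Comparing payoff streams over the 4 periods until play realigns: cooperate → 23(1+β+…+β^3); deviate → 26 + 10(β+…+β^3).
Cooperation is sustained iff (23−10)(β+…+β^3) ≥ 26−23.
β+…+β^3 = 3/4·(1−(3/4)^3)/(1−3/4) = 1.7344, and (26−23)/(23−10) = 0.2308.
1.7344 ≥ 0.2308, so cooperation is sustainable.

Yes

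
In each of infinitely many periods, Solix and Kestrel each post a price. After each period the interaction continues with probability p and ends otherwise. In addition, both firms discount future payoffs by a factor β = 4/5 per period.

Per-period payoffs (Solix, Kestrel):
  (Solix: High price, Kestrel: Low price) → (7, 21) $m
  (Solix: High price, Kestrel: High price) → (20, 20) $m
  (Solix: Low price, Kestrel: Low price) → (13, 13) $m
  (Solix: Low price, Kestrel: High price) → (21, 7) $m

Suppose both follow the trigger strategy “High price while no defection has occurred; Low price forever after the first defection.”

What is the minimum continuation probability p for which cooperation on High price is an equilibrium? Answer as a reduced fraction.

With continuation probability p and discount β, the effective per-period discount factor is βp.
Grim-trigger IC: βp ≥ (21−20)/(21−13) = 1/8.
So p ≥ (1/8)/(4/5) = 5/32.

5/32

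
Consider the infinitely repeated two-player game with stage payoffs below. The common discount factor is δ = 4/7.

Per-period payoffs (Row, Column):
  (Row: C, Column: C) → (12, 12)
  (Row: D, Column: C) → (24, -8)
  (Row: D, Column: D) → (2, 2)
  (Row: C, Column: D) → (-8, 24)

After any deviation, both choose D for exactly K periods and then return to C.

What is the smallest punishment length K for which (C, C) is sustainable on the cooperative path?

5

No profitable deviation requires (12−2)(δ+…+δ^K) ≥ 24−12, i.e. δ+…+δ^K ≥ 6/5 ≈ 1.2000.
With δ = 4/7, the partial sums are K=1: 0.5714, K=2: 0.8980, K=3: 1.0845, K=4: 1.1912, K=5: 1.2521.
K = 5 is the first length at which the sum reaches 1.2000.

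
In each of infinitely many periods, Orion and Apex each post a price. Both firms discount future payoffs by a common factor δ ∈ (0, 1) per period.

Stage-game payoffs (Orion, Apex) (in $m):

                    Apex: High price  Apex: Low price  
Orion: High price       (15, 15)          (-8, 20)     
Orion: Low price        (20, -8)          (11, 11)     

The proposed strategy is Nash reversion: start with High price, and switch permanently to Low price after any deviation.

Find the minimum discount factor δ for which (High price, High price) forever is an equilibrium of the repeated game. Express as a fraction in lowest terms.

5/9

One-period gain from deviating is 20 − 15 = 5. The loss is 15 − 11 = 4 in every subsequent period, with present value 4·δ/(1−δ).
Deviation is unprofitable when 4·δ/(1−δ) ≥ 5, i.e. δ/(1−δ) ≥ 5/4.
Equivalently δ ≥ 5/(5+4) = 5/9.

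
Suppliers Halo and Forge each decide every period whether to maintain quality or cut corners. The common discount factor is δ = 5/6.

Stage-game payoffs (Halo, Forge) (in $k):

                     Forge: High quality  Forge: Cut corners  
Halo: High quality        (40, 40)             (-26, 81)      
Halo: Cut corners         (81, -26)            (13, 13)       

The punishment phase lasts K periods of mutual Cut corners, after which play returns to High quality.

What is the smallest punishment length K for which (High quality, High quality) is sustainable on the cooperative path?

No profitable deviation requires (40−13)(δ+…+δ^K) ≥ 81−40, i.e. δ+…+δ^K ≥ 41/27 ≈ 1.5185.
With δ = 5/6, the partial sums are K=1: 0.8333, K=2: 1.5278.
K = 2 is the first length at which the sum reaches 1.5185.

2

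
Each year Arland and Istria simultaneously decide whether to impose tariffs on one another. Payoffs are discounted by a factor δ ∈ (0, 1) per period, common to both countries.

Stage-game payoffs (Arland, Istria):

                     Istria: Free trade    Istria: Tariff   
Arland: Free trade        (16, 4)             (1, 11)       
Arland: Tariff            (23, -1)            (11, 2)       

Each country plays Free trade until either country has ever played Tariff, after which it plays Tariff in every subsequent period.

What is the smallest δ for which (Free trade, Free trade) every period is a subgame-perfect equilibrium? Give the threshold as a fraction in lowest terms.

Arland: cooperation gives 16 each period; deviation gives 23 once then 11 forever.
  16/(1−δ) ≥ 23 + 11δ/(1−δ) ⇒ δ ≥ 7/12.
Istria: cooperation gives 4 each period; deviation gives 11 once then 2 forever.
  δ ≥ 7/9.
Both must hold, so the binding constraint is Istria's: δ ≥ 7/9.

7/9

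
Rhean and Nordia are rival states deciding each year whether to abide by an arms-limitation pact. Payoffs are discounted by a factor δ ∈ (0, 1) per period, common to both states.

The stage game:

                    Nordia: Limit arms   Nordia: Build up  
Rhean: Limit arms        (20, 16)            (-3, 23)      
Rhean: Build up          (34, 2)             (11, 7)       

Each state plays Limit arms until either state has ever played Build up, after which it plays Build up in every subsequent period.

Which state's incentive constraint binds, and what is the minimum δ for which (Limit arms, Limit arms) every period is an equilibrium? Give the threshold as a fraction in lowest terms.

Rhean: cooperation gives 20 each period; deviation gives 34 once then 11 forever.
  20/(1−δ) ≥ 34 + 11δ/(1−δ) ⇒ δ ≥ 14/23.
Nordia: cooperation gives 16 each period; deviation gives 23 once then 7 forever.
  δ ≥ 7/16.
Both must hold, so the binding constraint is Rhean's: δ ≥ 14/23.

Rhean; δ ≥ 14/23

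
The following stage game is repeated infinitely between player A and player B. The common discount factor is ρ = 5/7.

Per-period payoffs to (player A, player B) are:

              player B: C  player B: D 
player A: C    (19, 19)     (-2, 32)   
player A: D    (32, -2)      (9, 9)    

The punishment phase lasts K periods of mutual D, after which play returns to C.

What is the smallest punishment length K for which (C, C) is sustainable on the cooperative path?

No profitable deviation requires (19−9)(ρ+…+ρ^K) ≥ 32−19, i.e. ρ+…+ρ^K ≥ 13/10 ≈ 1.3000.
With ρ = 5/7, the partial sums are K=1: 0.7143, K=2: 1.2245, K=3: 1.5889.
K = 3 is the first length at which the sum reaches 1.3000.

3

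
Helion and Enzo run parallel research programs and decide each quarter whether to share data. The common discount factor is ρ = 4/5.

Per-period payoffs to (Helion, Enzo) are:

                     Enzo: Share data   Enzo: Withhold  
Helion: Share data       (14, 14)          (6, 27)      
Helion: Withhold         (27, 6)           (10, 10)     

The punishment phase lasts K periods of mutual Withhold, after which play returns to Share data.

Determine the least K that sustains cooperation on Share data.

8

No profitable deviation requires (14−10)(ρ+…+ρ^K) ≥ 27−14, i.e. ρ+…+ρ^K ≥ 13/4 ≈ 3.2500.
With ρ = 4/5, the partial sums are K=1: 0.8000, K=2: 1.4400, …, K=6: 2.9514, K=7: 3.1611, K=8: 3.3289.
K = 8 is the first length at which the sum reaches 3.2500.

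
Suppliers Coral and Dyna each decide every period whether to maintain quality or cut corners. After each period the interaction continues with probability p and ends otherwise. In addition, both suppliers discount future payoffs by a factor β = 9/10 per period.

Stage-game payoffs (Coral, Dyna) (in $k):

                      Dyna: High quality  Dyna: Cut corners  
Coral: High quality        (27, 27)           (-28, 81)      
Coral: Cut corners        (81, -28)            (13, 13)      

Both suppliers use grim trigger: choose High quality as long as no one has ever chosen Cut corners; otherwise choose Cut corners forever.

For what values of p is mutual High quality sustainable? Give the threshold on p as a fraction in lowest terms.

With continuation probability p and discount β, the effective per-period discount factor is βp.
Grim-trigger IC: βp ≥ (81−27)/(81−13) = 27/34.
So p ≥ (27/34)/(9/10) = 15/17.

15/17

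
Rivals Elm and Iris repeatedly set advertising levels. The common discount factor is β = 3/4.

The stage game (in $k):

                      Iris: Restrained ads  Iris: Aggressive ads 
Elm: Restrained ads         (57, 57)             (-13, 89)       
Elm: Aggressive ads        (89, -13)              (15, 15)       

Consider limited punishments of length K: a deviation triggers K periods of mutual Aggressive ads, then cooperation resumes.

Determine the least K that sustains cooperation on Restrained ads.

2

IC: β(1−β^K)/(1−β) ≥ (89−57)/(57−15) = 16/21.
With β = 3/4: need 1 − β^K ≥ 16/21·(1−3/4)/(3/4), i.e. β^K ≤ 0.7460.
Since (3/4)^1 = 0.7500 and (3/4)^2 = 0.5625, the smallest such K is 2.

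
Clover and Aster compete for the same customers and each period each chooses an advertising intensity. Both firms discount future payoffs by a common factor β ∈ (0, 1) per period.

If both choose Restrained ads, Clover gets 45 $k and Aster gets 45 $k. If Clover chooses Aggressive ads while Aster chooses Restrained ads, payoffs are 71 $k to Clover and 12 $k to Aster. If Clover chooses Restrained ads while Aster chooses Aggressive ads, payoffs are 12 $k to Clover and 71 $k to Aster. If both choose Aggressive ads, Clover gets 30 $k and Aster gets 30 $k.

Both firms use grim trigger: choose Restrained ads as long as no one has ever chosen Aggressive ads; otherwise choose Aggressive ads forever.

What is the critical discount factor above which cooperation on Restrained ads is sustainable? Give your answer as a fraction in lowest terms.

26/41

Cooperation forever yields 45 each period: 45/(1−β).
Deviating yields 71 once, then 30 forever: 71 + 30β/(1−β).
No profitable deviation requires 45/(1−β) ≥ 71 + 30β/(1−β).
Multiplying by (1−β): 45 ≥ 71(1−β) + 30β = 71 − 41β.
So 41β ≥ 26, i.e. β ≥ 26/41.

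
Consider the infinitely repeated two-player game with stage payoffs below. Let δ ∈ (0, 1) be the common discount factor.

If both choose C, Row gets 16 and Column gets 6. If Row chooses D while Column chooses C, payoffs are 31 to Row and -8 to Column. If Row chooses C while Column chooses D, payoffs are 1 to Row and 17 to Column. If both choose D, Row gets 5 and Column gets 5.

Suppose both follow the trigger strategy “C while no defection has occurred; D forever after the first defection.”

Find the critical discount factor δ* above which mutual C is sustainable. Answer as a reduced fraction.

Row's threshold: (31−16)/(31−5) = 15/26.
Column's threshold: (17−6)/(17−5) = 11/12.
15/26 < 11/12, so Column binds and δ* = 11/12.

11/12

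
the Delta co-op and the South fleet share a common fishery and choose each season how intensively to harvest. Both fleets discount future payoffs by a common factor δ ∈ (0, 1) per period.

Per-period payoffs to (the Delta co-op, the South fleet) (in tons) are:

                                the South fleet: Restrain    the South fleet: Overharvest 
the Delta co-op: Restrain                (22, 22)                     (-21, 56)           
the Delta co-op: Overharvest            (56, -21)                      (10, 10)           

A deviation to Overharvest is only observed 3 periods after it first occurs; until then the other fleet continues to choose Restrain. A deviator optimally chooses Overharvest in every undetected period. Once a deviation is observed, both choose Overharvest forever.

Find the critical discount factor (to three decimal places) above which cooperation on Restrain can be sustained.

0.904

Deviating for the 3 undetected periods gains 56−22 = 34 per period over cooperation, then loses 22−10 = 12 per period forever once punishment starts.
Gain: 34(1 + δ + … + δ^2); loss: 12·δ^3/(1−δ).
No profitable deviation ⇔ 34(1−δ^3) ≤ 12·δ^3, i.e. δ^3 ≥ 34/(34+12) = 17/23.
Hence δ ≥ (17/23)^(1/3) ≈ 0.904.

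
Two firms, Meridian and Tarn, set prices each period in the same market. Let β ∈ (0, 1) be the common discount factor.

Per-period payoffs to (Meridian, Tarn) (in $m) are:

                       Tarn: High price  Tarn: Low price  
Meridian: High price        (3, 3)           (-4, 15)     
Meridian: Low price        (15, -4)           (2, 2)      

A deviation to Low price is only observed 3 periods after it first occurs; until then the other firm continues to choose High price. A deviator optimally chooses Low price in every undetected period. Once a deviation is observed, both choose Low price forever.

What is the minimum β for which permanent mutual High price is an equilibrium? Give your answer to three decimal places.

A deviator earns 15 for 3 periods, then 2 forever; cooperating earns 3 forever. Multiplying the IC by (1−β):
3 ≥ 15(1−β^3) + 2β^3, so 13·β^3 ≥ 12 and β^3 ≥ 12/13.
β ≥ (12/13)^(1/3) ≈ 0.974.

0.974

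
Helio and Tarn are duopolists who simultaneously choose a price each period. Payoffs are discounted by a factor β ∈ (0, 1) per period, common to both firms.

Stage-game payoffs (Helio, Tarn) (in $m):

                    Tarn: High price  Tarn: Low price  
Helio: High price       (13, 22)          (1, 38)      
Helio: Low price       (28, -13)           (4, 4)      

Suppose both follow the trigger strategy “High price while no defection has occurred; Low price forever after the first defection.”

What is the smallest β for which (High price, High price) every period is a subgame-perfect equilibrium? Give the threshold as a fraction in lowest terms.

Helio: cooperation gives 13 each period; deviation gives 28 once then 4 forever.
  13/(1−β) ≥ 28 + 4β/(1−β) ⇒ β ≥ 15/24 = 5/8.
Tarn: cooperation gives 22 each period; deviation gives 38 once then 4 forever.
  β ≥ 16/34 = 8/17.
Both must hold, so the binding constraint is Helio's: β ≥ 5/8.

5/8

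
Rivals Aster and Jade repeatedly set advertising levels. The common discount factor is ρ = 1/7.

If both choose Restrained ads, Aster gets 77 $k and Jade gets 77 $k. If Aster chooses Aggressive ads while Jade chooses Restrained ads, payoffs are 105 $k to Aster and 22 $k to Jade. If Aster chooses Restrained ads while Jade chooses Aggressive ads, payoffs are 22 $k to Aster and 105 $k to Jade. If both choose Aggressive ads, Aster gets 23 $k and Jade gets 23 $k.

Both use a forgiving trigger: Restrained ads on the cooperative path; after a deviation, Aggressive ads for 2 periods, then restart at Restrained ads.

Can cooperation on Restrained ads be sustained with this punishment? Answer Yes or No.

Comparing payoff streams over the 3 periods until play realigns: cooperate → 77(1+ρ+…+ρ^2); deviate → 105 + 23(ρ+…+ρ^2).
Cooperation is sustained iff (77−23)(ρ+…+ρ^2) ≥ 105−77.
ρ+…+ρ^2 = 1/7·(1−(1/7)^2)/(1−1/7) = 0.1633, and (105−77)/(77−23) = 0.5185.
0.1633 < 0.5185, so cooperation is not sustainable.

No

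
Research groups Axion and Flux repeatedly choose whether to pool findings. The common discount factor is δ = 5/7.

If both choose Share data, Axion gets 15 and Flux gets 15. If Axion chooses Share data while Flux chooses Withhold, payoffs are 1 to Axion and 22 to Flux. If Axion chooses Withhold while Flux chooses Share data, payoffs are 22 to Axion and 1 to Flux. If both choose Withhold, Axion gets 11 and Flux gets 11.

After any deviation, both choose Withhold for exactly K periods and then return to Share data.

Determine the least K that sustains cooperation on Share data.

4

No profitable deviation requires (15−11)(δ+…+δ^K) ≥ 22−15, i.e. δ+…+δ^K ≥ 7/4 ≈ 1.7500.
With δ = 5/7, the partial sums are K=1: 0.7143, K=2: 1.2245, K=3: 1.5889, K=4: 1.8492.
K = 4 is the first length at which the sum reaches 1.7500.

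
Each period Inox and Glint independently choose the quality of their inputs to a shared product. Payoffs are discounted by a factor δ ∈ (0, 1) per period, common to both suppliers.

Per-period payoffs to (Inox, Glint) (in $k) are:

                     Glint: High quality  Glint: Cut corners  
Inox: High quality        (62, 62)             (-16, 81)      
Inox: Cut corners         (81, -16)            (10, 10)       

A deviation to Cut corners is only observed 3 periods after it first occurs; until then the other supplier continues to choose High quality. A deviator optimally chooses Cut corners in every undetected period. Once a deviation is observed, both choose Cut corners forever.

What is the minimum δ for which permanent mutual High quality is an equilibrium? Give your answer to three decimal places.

Deviating for the 3 undetected periods gains 81−62 = 19 per period over cooperation, then loses 62−10 = 52 per period forever once punishment starts.
Gain: 19(1 + δ + … + δ^2); loss: 52·δ^3/(1−δ).
No profitable deviation ⇔ 19(1−δ^3) ≤ 52·δ^3, i.e. δ^3 ≥ 19/(19+52) = 19/71.
Hence δ ≥ (19/71)^(1/3) ≈ 0.644.

0.644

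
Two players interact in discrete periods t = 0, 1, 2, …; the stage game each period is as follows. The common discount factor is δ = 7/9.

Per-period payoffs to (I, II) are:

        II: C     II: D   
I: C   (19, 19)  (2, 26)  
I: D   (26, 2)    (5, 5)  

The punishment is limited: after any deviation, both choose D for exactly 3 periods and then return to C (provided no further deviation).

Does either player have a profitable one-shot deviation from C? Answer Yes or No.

No

Comparing payoff streams over the 4 periods until play realigns: cooperate → 19(1+δ+…+δ^3); deviate → 26 + 5(δ+…+δ^3).
Cooperation is sustained iff (19−5)(δ+…+δ^3) ≥ 26−19.
δ+…+δ^3 = 7/9·(1−(7/9)^3)/(1−7/9) = 1.8532, and (26−19)/(19−5) = 0.5000.
1.8532 ≥ 0.5000, so cooperation is sustainable.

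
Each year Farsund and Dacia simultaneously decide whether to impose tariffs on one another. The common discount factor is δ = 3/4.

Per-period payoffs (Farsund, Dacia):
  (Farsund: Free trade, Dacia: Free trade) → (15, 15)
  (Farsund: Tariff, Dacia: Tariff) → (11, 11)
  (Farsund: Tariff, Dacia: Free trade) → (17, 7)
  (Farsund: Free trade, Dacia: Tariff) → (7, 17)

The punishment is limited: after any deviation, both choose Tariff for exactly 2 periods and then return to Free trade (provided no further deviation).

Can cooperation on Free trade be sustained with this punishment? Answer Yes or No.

IC: δ+…+δ^2 ≥ (17−15)/(15−11) = 1/2.
At δ = 3/4: partial sum = 1.3125 ≥ 0.5000. Cooperation sustainable.

Yes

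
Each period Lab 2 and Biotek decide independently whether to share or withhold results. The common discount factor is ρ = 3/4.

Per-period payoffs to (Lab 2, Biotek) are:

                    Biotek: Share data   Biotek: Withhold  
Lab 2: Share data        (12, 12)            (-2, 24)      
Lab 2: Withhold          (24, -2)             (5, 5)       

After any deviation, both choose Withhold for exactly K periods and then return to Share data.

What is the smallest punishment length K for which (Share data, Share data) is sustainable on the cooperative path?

3

No profitable deviation requires (12−5)(ρ+…+ρ^K) ≥ 24−12, i.e. ρ+…+ρ^K ≥ 12/7 ≈ 1.7143.
With ρ = 3/4, the partial sums are K=1: 0.7500, K=2: 1.3125, K=3: 1.7344.
K = 3 is the first length at which the sum reaches 1.7143.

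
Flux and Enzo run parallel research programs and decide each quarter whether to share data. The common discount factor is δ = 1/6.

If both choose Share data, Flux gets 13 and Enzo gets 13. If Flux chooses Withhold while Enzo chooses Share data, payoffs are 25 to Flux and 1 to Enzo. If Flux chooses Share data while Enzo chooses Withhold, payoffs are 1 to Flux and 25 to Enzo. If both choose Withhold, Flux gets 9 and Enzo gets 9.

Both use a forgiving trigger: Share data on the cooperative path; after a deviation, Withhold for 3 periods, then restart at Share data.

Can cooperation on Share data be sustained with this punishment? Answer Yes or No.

No

A one-shot deviation gives 25 now, then 9 for 3 periods, then back to 13.
Gain from deviating: (25−13) today; loss: (13−9) in each of the next 3 periods.
No-deviation condition: (13−9)(δ+…+δ^3) ≥ 25−13, i.e. δ+…+δ^3 ≥ 3.
At δ = 1/6: δ+…+δ^3 = 0.1991 < 3.0000.
So cooperation is not sustainable.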